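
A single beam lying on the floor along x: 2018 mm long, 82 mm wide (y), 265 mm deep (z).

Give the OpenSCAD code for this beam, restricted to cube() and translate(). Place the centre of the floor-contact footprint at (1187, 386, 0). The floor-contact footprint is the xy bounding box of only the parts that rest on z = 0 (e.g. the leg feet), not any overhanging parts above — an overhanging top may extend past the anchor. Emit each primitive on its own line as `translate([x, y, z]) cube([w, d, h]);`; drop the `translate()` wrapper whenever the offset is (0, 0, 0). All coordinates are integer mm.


translate([178, 345, 0]) cube([2018, 82, 265]);


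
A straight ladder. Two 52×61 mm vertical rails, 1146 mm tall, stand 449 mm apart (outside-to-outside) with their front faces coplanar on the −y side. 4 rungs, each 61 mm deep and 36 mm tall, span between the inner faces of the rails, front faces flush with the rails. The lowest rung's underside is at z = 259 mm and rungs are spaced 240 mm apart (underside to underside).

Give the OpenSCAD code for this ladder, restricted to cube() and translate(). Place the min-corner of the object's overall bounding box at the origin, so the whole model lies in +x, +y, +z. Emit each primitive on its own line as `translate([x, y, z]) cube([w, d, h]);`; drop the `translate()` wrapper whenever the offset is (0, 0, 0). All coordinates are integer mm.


cube([52, 61, 1146]);
translate([397, 0, 0]) cube([52, 61, 1146]);
translate([52, 0, 259]) cube([345, 61, 36]);
translate([52, 0, 499]) cube([345, 61, 36]);
translate([52, 0, 739]) cube([345, 61, 36]);
translate([52, 0, 979]) cube([345, 61, 36]);


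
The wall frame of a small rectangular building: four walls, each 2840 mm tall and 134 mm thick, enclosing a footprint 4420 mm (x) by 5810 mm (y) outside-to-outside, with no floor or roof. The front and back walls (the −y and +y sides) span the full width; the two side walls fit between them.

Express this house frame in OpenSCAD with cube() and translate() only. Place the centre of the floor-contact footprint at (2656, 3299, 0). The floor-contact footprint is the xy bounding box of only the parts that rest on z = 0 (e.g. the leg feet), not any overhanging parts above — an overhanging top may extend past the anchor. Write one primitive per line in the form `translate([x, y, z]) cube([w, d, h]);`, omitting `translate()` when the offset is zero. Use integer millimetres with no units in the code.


translate([446, 394, 0]) cube([4420, 134, 2840]);
translate([446, 6070, 0]) cube([4420, 134, 2840]);
translate([446, 528, 0]) cube([134, 5542, 2840]);
translate([4732, 528, 0]) cube([134, 5542, 2840]);


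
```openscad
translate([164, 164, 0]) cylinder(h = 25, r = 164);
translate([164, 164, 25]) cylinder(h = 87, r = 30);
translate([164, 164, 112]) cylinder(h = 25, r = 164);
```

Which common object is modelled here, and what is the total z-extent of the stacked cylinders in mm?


A spool. The overall height is 137 mm.

Three coaxial cylinders, large–small–large — a spool. Two 25 mm flanges and a 87 mm core give 25 + 87 + 25 = 137 mm.


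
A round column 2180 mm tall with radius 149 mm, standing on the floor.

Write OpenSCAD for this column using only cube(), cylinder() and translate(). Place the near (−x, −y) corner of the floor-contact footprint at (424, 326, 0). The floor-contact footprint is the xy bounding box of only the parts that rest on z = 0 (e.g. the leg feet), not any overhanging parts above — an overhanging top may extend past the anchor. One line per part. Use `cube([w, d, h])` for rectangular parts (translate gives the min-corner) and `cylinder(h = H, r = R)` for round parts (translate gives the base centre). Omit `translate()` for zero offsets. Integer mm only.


translate([573, 475, 0]) cylinder(h = 2180, r = 149);


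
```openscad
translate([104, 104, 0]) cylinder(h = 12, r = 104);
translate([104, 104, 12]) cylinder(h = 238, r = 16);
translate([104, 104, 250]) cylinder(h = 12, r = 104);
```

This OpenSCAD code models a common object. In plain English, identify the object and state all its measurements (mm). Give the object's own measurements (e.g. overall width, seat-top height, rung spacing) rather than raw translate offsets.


A spool: two coaxial disc flanges of radius 104 mm and thickness 12 mm, joined by a core cylinder of radius 16 mm and height 238 mm. The lower flange rests on z = 0 and the three cylinders share a vertical axis.


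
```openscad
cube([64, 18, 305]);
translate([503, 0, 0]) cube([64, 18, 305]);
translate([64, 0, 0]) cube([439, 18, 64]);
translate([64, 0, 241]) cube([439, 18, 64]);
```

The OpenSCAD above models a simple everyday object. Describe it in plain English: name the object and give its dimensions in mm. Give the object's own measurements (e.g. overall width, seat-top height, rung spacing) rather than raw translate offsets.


A rectangular picture frame lying in the x–z plane (depth along y). The opening is 439 mm wide (x) by 177 mm tall (z), surrounded by a border 64 mm wide on all four sides. The frame is 18 mm deep and is made of two full-height vertical stiles with two horizontal rails fitted between them.


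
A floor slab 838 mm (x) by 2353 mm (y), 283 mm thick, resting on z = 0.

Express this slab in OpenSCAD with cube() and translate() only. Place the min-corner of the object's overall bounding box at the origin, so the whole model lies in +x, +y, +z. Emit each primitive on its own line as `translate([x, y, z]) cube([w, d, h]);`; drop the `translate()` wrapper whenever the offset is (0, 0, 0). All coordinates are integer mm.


cube([838, 2353, 283]);


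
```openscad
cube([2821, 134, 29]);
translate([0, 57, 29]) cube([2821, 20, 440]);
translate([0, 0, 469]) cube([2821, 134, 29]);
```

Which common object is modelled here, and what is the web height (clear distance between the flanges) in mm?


An I-beam. The web height is 440 mm.

Two wide flanges with a thin centred web — an I-beam. Overall 498 mm minus two 29 mm flanges gives a web of 498 − 2·29 = 440 mm.


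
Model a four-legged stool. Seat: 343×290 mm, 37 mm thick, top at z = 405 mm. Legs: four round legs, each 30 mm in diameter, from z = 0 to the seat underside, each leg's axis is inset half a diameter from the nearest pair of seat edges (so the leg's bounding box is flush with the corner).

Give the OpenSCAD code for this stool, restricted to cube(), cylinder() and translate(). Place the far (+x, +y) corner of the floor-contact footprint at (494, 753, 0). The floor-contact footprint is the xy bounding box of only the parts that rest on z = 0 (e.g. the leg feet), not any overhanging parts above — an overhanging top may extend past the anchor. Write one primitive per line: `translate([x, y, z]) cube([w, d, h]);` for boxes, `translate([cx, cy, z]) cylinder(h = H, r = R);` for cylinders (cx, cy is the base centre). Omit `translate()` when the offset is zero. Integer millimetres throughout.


// leg_h = 405 - 37 = 368
translate([151, 463, 368]) cube([343, 290, 37]);
translate([166, 478, 0]) cylinder(h = 368, r = 15);
translate([479, 478, 0]) cylinder(h = 368, r = 15);
translate([166, 738, 0]) cylinder(h = 368, r = 15);
translate([479, 738, 0]) cylinder(h = 368, r = 15);


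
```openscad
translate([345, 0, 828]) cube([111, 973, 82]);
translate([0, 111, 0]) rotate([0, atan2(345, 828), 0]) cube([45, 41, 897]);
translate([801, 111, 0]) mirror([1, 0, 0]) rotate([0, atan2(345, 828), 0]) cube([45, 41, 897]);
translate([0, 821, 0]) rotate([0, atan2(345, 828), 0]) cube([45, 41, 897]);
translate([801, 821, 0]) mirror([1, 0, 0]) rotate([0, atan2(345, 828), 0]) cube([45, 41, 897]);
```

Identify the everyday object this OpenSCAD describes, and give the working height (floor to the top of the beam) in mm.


A sawhorse. The overall height is 910 mm.

A beam across two mirrored pairs of raked legs — a sawhorse. The beam's underside is at z = 828 (matching the legs' vertical rise in atan2(345, 828)) and the beam is 82 mm tall, so its top is at 828 + 82 = 910 mm. The raked legs top out at the beam's underside, so that is the highest point.


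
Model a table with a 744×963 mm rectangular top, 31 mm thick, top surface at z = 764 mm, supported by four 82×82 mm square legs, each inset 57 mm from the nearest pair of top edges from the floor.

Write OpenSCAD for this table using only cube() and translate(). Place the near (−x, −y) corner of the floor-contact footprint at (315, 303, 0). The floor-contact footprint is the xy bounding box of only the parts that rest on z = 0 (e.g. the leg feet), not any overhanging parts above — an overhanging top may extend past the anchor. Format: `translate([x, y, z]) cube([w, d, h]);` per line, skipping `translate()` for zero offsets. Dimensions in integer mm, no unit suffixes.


translate([258, 246, 733]) cube([744, 963, 31]);
translate([315, 303, 0]) cube([82, 82, 733]);
translate([863, 303, 0]) cube([82, 82, 733]);
translate([315, 1070, 0]) cube([82, 82, 733]);
translate([863, 1070, 0]) cube([82, 82, 733]);


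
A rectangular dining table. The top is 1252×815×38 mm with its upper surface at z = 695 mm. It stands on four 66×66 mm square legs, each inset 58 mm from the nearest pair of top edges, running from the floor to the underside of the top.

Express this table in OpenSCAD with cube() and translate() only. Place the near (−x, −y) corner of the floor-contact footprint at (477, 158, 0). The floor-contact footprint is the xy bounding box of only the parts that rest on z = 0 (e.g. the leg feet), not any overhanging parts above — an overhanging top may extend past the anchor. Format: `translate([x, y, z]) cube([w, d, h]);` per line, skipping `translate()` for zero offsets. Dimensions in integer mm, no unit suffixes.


translate([419, 100, 657]) cube([1252, 815, 38]);
translate([477, 158, 0]) cube([66, 66, 657]);
translate([1547, 158, 0]) cube([66, 66, 657]);
translate([477, 791, 0]) cube([66, 66, 657]);
translate([1547, 791, 0]) cube([66, 66, 657]);


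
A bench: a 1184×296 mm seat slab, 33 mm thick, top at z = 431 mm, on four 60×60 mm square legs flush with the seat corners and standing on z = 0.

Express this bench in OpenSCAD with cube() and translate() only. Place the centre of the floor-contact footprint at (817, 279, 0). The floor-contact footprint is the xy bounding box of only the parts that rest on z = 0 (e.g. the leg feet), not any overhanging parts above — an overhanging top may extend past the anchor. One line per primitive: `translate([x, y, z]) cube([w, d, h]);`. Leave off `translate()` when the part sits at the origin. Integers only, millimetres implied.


translate([225, 131, 398]) cube([1184, 296, 33]);
translate([225, 131, 0]) cube([60, 60, 398]);
translate([225, 367, 0]) cube([60, 60, 398]);
translate([1349, 131, 0]) cube([60, 60, 398]);
translate([1349, 367, 0]) cube([60, 60, 398]);


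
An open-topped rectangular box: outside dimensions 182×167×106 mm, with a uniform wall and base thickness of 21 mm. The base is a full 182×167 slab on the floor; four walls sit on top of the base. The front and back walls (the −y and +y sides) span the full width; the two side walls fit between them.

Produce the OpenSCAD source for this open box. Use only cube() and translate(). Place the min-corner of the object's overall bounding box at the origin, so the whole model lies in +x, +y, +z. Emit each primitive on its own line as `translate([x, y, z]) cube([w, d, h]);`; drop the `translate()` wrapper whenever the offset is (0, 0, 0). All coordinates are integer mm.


cube([182, 167, 21]);
translate([0, 0, 21]) cube([182, 21, 85]);
translate([0, 146, 21]) cube([182, 21, 85]);
translate([0, 21, 21]) cube([21, 125, 85]);
translate([161, 21, 21]) cube([21, 125, 85]);


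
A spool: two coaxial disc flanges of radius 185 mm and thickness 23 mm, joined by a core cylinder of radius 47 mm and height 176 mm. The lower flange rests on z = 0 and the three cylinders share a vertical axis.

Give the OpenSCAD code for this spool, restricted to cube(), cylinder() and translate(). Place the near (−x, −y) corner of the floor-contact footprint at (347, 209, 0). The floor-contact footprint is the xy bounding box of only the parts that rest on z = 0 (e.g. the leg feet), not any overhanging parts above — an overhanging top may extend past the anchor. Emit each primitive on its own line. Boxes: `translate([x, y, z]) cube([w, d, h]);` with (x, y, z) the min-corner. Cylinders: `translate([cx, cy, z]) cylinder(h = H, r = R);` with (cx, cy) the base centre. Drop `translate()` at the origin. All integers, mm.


translate([532, 394, 0]) cylinder(h = 23, r = 185);
translate([532, 394, 23]) cylinder(h = 176, r = 47);
translate([532, 394, 199]) cylinder(h = 23, r = 185);


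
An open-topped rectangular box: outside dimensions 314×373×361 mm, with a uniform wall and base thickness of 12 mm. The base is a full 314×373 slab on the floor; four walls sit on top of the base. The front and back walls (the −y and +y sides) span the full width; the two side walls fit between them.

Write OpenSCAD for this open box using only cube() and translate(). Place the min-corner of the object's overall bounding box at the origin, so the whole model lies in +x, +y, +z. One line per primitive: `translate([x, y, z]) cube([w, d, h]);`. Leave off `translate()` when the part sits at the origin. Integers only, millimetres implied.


cube([314, 373, 12]);
translate([0, 0, 12]) cube([314, 12, 349]);
translate([0, 361, 12]) cube([314, 12, 349]);
translate([0, 12, 12]) cube([12, 349, 349]);
translate([302, 12, 12]) cube([12, 349, 349]);


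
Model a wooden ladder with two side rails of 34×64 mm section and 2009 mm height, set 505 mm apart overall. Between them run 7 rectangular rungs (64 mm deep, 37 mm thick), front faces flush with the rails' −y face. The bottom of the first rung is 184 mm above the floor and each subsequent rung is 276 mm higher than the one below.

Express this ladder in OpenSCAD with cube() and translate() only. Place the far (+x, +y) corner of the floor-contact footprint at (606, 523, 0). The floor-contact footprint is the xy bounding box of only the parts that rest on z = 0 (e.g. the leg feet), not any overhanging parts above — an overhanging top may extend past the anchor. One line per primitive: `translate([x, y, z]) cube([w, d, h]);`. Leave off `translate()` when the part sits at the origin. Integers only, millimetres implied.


translate([101, 459, 0]) cube([34, 64, 2009]);
translate([572, 459, 0]) cube([34, 64, 2009]);
translate([135, 459, 184]) cube([437, 64, 37]);
translate([135, 459, 460]) cube([437, 64, 37]);
translate([135, 459, 736]) cube([437, 64, 37]);
translate([135, 459, 1012]) cube([437, 64, 37]);
translate([135, 459, 1288]) cube([437, 64, 37]);
translate([135, 459, 1564]) cube([437, 64, 37]);
translate([135, 459, 1840]) cube([437, 64, 37]);


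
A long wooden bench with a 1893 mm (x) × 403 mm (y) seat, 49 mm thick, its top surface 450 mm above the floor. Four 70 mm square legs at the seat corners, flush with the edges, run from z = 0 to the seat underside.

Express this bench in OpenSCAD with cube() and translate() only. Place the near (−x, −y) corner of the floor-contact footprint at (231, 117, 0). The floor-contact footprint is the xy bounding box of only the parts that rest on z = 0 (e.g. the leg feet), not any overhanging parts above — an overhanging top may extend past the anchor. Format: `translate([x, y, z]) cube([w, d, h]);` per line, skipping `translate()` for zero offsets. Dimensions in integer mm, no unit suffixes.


translate([231, 117, 401]) cube([1893, 403, 49]);
translate([231, 117, 0]) cube([70, 70, 401]);
translate([231, 450, 0]) cube([70, 70, 401]);
translate([2054, 117, 0]) cube([70, 70, 401]);
translate([2054, 450, 0]) cube([70, 70, 401]);


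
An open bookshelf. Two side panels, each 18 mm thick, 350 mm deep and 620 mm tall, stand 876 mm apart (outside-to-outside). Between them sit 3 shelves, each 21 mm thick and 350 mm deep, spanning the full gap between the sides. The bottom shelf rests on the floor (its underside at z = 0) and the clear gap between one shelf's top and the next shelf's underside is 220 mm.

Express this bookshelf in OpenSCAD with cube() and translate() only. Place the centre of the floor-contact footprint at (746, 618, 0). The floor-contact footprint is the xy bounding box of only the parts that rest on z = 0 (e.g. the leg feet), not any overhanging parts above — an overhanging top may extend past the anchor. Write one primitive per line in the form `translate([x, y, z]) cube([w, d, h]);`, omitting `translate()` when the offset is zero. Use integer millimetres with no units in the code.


translate([308, 443, 0]) cube([18, 350, 620]);
translate([1166, 443, 0]) cube([18, 350, 620]);
translate([326, 443, 0]) cube([840, 350, 21]);
translate([326, 443, 241]) cube([840, 350, 21]);
translate([326, 443, 482]) cube([840, 350, 21]);


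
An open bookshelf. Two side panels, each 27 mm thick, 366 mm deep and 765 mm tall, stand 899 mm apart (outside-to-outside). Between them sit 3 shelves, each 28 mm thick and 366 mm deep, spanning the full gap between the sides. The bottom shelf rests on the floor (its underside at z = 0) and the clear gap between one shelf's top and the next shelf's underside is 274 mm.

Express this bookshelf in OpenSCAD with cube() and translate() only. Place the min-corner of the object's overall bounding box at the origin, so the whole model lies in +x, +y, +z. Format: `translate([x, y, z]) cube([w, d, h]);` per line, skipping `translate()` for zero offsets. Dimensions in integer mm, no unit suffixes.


cube([27, 366, 765]);
translate([872, 0, 0]) cube([27, 366, 765]);
translate([27, 0, 0]) cube([845, 366, 28]);
translate([27, 0, 302]) cube([845, 366, 28]);
translate([27, 0, 604]) cube([845, 366, 28]);


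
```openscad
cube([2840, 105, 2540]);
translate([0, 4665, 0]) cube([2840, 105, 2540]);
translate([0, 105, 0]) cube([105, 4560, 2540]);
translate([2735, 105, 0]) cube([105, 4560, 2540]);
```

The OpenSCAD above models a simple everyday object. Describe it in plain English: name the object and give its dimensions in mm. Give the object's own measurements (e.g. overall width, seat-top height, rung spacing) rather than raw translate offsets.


The wall frame of a small rectangular building: four walls, each 2540 mm tall and 105 mm thick, enclosing a footprint 2840 mm (x) by 4770 mm (y) outside-to-outside, with no floor or roof. The front and back walls (the −y and +y sides) span the full width; the two side walls fit between them.


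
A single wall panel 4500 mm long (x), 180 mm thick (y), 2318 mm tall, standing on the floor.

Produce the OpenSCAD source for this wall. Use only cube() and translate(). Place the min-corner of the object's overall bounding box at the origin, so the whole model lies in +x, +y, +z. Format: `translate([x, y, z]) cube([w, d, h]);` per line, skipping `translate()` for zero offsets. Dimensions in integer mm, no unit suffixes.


cube([4500, 180, 2318]);


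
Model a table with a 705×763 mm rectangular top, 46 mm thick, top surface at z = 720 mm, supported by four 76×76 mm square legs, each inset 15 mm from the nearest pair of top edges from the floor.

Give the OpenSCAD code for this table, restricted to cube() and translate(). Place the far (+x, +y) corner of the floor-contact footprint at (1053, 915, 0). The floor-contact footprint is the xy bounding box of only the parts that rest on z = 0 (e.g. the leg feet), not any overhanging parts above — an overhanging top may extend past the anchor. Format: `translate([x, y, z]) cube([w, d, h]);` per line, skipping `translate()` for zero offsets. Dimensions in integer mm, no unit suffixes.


translate([363, 167, 674]) cube([705, 763, 46]);
translate([378, 182, 0]) cube([76, 76, 674]);
translate([977, 182, 0]) cube([76, 76, 674]);
translate([378, 839, 0]) cube([76, 76, 674]);
translate([977, 839, 0]) cube([76, 76, 674]);


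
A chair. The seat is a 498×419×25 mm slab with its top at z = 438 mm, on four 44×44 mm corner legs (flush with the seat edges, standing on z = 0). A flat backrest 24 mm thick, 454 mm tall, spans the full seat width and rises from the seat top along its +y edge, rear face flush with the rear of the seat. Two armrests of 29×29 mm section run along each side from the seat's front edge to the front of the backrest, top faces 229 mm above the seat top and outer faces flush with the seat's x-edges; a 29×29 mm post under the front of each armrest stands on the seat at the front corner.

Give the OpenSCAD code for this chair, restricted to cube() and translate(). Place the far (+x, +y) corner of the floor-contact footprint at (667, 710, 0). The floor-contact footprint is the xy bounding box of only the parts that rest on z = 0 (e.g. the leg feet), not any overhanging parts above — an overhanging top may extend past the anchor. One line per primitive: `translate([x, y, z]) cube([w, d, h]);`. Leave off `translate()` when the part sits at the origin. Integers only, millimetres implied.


// leg_h = 438 - 25 = 413
// arm post h = 229 - 29 = 200
translate([169, 291, 413]) cube([498, 419, 25]);
translate([169, 291, 0]) cube([44, 44, 413]);
translate([623, 291, 0]) cube([44, 44, 413]);
translate([169, 666, 0]) cube([44, 44, 413]);
translate([623, 666, 0]) cube([44, 44, 413]);
translate([169, 686, 438]) cube([498, 24, 454]);
translate([169, 291, 638]) cube([29, 395, 29]);
translate([638, 291, 638]) cube([29, 395, 29]);
translate([169, 291, 438]) cube([29, 29, 200]);
translate([638, 291, 438]) cube([29, 29, 200]);


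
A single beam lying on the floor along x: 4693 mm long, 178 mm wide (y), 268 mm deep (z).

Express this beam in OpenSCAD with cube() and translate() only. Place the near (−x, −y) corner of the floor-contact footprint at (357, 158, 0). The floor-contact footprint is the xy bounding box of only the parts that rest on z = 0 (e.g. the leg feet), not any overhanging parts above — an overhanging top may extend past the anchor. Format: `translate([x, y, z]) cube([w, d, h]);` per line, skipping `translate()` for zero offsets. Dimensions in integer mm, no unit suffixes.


translate([357, 158, 0]) cube([4693, 178, 268]);


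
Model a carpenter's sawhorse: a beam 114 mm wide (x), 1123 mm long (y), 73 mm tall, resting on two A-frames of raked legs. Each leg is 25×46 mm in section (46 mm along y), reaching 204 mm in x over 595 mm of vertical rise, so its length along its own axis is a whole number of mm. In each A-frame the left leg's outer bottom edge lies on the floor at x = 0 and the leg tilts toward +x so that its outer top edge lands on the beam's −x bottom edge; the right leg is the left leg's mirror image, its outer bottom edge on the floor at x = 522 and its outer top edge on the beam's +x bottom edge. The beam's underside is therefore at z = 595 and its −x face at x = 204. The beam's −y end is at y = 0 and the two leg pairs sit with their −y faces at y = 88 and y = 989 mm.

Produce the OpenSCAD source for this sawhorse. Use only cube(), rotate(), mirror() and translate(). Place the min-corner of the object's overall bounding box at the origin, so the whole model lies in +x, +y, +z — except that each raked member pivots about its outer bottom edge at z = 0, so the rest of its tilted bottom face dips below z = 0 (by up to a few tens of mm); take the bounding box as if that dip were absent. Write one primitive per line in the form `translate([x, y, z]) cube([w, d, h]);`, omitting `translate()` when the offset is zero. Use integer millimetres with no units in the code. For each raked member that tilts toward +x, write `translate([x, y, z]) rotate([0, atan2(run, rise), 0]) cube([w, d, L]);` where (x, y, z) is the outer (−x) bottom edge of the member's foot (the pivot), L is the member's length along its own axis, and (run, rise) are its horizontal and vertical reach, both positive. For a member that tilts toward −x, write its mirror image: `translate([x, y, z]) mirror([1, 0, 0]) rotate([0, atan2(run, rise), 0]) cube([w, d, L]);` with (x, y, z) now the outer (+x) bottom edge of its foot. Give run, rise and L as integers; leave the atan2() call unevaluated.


// leg length = √(204² + 595²) = 629
// right-leg outer foot x = 2·204 + 114 = 522
// beam min-corner = (204, 0, 595)
translate([204, 0, 595]) cube([114, 1123, 73]);
translate([0, 88, 0]) rotate([0, atan2(204, 595), 0]) cube([25, 46, 629]);
translate([522, 88, 0]) mirror([1, 0, 0]) rotate([0, atan2(204, 595), 0]) cube([25, 46, 629]);
translate([0, 989, 0]) rotate([0, atan2(204, 595), 0]) cube([25, 46, 629]);
translate([522, 989, 0]) mirror([1, 0, 0]) rotate([0, atan2(204, 595), 0]) cube([25, 46, 629]);


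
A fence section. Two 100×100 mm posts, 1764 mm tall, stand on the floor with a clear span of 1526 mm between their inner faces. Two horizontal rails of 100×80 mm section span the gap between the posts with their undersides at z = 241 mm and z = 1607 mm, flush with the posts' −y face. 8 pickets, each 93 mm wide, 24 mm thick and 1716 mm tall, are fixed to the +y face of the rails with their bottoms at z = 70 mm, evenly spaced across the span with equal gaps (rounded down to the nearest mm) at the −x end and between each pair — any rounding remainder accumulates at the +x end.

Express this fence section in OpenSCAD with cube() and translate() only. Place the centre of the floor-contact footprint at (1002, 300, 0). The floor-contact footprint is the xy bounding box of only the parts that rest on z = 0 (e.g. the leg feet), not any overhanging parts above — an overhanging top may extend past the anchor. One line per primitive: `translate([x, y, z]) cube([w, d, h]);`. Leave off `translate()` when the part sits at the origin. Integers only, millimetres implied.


translate([139, 250, 0]) cube([100, 100, 1764]);
translate([1765, 250, 0]) cube([100, 100, 1764]);
translate([239, 250, 241]) cube([1526, 100, 80]);
translate([239, 250, 1607]) cube([1526, 100, 80]);
translate([325, 350, 70]) cube([93, 24, 1716]);
translate([504, 350, 70]) cube([93, 24, 1716]);
translate([683, 350, 70]) cube([93, 24, 1716]);
translate([862, 350, 70]) cube([93, 24, 1716]);
translate([1041, 350, 70]) cube([93, 24, 1716]);
translate([1220, 350, 70]) cube([93, 24, 1716]);
translate([1399, 350, 70]) cube([93, 24, 1716]);
translate([1578, 350, 70]) cube([93, 24, 1716]);


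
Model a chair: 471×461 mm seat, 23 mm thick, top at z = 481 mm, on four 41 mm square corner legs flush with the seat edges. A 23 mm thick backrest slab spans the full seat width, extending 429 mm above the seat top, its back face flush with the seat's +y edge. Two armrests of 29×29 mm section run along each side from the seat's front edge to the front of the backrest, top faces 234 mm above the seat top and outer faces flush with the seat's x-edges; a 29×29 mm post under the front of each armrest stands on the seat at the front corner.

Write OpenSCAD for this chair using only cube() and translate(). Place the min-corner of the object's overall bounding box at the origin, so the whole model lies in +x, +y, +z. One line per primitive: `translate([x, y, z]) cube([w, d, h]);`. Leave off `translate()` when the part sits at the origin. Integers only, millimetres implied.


translate([0, 0, 458]) cube([471, 461, 23]);
cube([41, 41, 458]);
translate([430, 0, 0]) cube([41, 41, 458]);
translate([0, 420, 0]) cube([41, 41, 458]);
translate([430, 420, 0]) cube([41, 41, 458]);
translate([0, 438, 481]) cube([471, 23, 429]);
translate([0, 0, 686]) cube([29, 438, 29]);
translate([442, 0, 686]) cube([29, 438, 29]);
translate([0, 0, 481]) cube([29, 29, 205]);
translate([442, 0, 481]) cube([29, 29, 205]);


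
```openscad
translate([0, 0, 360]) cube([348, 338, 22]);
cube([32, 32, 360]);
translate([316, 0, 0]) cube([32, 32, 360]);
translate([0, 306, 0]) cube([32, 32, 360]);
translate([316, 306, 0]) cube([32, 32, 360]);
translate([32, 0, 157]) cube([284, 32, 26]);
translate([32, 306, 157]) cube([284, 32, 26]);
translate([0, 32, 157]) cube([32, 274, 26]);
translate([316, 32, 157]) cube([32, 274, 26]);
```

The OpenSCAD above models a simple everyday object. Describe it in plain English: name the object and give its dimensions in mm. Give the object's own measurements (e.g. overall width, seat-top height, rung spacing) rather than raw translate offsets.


A four-legged stool. The seat is a 348×338×22 mm slab whose top surface is at z = 382 mm; four square legs, each 32×32 mm in cross-section, run from the floor (z = 0) to the underside of the seat, each flush with a corner of the seat. Four stretchers, 32 mm wide and 26 mm tall, connect adjacent legs with their undersides at z = 157 mm, each running between the inner faces of the legs it joins and aligned with the legs' outer faces on the other axis.


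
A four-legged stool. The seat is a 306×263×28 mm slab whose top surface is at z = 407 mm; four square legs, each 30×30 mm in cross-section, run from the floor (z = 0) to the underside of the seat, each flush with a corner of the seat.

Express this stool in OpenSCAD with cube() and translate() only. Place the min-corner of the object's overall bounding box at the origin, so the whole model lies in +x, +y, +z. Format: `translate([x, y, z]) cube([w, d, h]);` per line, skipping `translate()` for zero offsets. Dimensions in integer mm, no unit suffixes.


translate([0, 0, 379]) cube([306, 263, 28]);
cube([30, 30, 379]);
translate([276, 0, 0]) cube([30, 30, 379]);
translate([0, 233, 0]) cube([30, 30, 379]);
translate([276, 233, 0]) cube([30, 30, 379]);


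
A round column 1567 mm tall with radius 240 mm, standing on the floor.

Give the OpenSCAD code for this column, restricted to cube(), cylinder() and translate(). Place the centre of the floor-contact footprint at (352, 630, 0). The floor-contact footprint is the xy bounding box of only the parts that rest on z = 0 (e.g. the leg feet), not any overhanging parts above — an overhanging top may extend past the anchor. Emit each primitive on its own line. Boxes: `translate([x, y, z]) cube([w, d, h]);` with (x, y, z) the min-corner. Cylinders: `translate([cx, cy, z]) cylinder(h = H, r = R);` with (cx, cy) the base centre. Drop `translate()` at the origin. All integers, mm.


translate([352, 630, 0]) cylinder(h = 1567, r = 240);


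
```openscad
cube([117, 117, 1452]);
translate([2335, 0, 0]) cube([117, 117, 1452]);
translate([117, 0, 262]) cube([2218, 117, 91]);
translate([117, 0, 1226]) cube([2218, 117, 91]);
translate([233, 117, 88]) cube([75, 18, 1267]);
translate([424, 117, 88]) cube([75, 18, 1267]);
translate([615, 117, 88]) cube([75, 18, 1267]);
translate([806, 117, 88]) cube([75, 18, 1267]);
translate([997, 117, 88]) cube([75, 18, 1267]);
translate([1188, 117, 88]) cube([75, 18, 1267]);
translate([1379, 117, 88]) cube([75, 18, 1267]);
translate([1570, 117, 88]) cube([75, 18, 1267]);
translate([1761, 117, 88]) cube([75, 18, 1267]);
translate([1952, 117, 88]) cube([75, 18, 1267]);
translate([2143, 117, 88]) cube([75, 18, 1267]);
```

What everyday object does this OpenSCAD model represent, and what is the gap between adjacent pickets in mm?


A fence section. The picket gap is 116 mm.

Two posts, two rails, 11 pickets — a fence section. Span 2218 mm holds 11 pickets of 75 mm with 12 equal gaps: ⌊(2218 − 11·75) / 12⌋ = 116 mm.


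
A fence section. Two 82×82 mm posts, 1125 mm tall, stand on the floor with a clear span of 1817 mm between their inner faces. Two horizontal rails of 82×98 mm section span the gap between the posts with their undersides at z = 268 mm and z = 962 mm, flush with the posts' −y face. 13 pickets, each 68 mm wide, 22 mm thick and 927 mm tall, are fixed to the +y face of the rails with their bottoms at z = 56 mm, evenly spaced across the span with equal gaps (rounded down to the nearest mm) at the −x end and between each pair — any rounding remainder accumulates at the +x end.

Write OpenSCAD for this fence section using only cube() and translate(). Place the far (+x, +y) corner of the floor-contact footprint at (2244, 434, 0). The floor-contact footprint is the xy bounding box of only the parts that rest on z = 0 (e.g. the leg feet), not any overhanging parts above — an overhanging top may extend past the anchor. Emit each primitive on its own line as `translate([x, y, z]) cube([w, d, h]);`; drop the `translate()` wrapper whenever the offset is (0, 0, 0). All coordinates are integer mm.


translate([263, 352, 0]) cube([82, 82, 1125]);
translate([2162, 352, 0]) cube([82, 82, 1125]);
translate([345, 352, 268]) cube([1817, 82, 98]);
translate([345, 352, 962]) cube([1817, 82, 98]);
translate([411, 434, 56]) cube([68, 22, 927]);
translate([545, 434, 56]) cube([68, 22, 927]);
translate([679, 434, 56]) cube([68, 22, 927]);
translate([813, 434, 56]) cube([68, 22, 927]);
translate([947, 434, 56]) cube([68, 22, 927]);
translate([1081, 434, 56]) cube([68, 22, 927]);
translate([1215, 434, 56]) cube([68, 22, 927]);
translate([1349, 434, 56]) cube([68, 22, 927]);
translate([1483, 434, 56]) cube([68, 22, 927]);
translate([1617, 434, 56]) cube([68, 22, 927]);
translate([1751, 434, 56]) cube([68, 22, 927]);
translate([1885, 434, 56]) cube([68, 22, 927]);
translate([2019, 434, 56]) cube([68, 22, 927]);


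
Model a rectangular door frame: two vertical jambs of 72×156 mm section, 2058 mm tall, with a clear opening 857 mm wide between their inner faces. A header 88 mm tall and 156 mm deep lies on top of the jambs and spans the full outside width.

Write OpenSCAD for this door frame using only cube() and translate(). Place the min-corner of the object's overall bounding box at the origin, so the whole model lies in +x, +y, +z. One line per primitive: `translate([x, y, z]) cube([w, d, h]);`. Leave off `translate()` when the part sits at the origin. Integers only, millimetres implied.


cube([72, 156, 2058]);
translate([929, 0, 0]) cube([72, 156, 2058]);
translate([0, 0, 2058]) cube([1001, 156, 88]);


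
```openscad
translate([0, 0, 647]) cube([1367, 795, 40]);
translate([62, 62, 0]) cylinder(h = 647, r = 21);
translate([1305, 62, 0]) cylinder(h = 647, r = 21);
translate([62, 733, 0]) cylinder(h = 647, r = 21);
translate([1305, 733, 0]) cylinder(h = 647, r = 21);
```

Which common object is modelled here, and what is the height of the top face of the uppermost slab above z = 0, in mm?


A table. The table height is 687 mm.

A 1367×795×40 slab sits at z = 647 on four Ø42 mm round legs — a table. The top surface is at 647 + 40 = 687 mm.


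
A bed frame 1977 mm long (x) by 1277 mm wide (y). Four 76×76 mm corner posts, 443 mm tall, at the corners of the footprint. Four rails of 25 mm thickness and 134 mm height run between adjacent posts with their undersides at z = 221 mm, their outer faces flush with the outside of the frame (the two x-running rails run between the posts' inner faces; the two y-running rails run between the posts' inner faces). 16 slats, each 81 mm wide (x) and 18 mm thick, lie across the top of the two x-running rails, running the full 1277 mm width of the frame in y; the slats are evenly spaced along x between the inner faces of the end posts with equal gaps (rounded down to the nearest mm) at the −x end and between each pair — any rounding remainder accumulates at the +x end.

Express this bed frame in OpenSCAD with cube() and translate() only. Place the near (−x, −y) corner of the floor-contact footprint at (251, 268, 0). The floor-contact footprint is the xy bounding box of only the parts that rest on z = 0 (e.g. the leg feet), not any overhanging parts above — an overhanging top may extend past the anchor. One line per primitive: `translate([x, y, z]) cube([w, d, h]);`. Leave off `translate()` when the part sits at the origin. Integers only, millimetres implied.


translate([251, 268, 0]) cube([76, 76, 443]);
translate([251, 1469, 0]) cube([76, 76, 443]);
translate([2152, 268, 0]) cube([76, 76, 443]);
translate([2152, 1469, 0]) cube([76, 76, 443]);
translate([327, 268, 221]) cube([1825, 25, 134]);
translate([327, 1520, 221]) cube([1825, 25, 134]);
translate([251, 344, 221]) cube([25, 1125, 134]);
translate([2203, 344, 221]) cube([25, 1125, 134]);
translate([358, 268, 355]) cube([81, 1277, 18]);
translate([470, 268, 355]) cube([81, 1277, 18]);
translate([582, 268, 355]) cube([81, 1277, 18]);
translate([694, 268, 355]) cube([81, 1277, 18]);
translate([806, 268, 355]) cube([81, 1277, 18]);
translate([918, 268, 355]) cube([81, 1277, 18]);
translate([1030, 268, 355]) cube([81, 1277, 18]);
translate([1142, 268, 355]) cube([81, 1277, 18]);
translate([1254, 268, 355]) cube([81, 1277, 18]);
translate([1366, 268, 355]) cube([81, 1277, 18]);
translate([1478, 268, 355]) cube([81, 1277, 18]);
translate([1590, 268, 355]) cube([81, 1277, 18]);
translate([1702, 268, 355]) cube([81, 1277, 18]);
translate([1814, 268, 355]) cube([81, 1277, 18]);
translate([1926, 268, 355]) cube([81, 1277, 18]);
translate([2038, 268, 355]) cube([81, 1277, 18]);


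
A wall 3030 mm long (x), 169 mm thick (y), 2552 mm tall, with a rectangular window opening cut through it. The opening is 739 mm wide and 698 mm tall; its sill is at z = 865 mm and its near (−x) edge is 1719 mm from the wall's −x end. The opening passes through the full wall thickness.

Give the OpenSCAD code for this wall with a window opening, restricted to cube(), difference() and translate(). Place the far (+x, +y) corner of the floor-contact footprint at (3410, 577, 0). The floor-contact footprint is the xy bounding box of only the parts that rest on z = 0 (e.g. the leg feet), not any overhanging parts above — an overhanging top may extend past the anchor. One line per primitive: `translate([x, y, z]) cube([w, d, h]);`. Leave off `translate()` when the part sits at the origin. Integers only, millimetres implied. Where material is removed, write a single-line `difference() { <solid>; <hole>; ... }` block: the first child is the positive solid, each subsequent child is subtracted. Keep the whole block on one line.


difference() { translate([380, 408, 0]) cube([3030, 169, 2552]); translate([2099, 408, 865]) cube([739, 169, 698]); }


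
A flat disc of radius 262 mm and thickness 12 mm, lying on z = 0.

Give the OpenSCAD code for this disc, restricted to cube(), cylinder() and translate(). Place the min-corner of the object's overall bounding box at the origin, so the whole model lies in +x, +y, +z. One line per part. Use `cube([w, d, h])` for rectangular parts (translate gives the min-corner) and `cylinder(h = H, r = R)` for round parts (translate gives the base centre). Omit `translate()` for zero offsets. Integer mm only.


translate([262, 262, 0]) cylinder(h = 12, r = 262);


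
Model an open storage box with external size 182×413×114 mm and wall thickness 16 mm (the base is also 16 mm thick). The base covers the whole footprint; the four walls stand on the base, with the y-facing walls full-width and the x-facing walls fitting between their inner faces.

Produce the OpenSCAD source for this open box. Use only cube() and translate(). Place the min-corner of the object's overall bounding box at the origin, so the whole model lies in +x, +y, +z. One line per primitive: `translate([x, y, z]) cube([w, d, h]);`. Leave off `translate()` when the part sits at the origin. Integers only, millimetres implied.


cube([182, 413, 16]);
translate([0, 0, 16]) cube([182, 16, 98]);
translate([0, 397, 16]) cube([182, 16, 98]);
translate([0, 16, 16]) cube([16, 381, 98]);
translate([166, 16, 16]) cube([16, 381, 98]);


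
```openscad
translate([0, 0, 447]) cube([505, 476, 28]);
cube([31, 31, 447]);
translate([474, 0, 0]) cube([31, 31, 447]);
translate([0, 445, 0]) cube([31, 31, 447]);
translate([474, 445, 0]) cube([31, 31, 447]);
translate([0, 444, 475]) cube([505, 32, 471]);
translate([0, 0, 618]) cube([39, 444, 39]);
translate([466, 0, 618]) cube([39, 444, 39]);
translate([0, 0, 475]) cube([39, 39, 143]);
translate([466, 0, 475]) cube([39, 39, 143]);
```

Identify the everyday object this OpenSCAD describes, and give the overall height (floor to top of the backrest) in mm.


A chair. The overall height is 946 mm.

A slab on four corner posts with a tall panel at the back — a chair. The seat slab sits at z = 447 with thickness 28, and the 471 mm backrest starts at the seat top, so the overall height is 447 + 28 + 471 = 946 mm.
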